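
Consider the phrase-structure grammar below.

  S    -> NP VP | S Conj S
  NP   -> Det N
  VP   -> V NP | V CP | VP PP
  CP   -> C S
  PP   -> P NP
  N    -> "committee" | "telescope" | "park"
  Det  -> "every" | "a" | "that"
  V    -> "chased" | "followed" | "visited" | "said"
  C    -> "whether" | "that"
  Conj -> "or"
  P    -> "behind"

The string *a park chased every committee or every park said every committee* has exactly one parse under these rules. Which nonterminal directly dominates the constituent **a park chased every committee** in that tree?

[S [S [NP [Det a] [N park]] [VP [V chased] [NP [Det every] [N committee]]]] [Conj or] [S [NP [Det every] [N park]] [VP [V said] [NP [Det every] [N committee]]]]]
The span 'a park chased every committee' is the S node built by S → NP VP.
Its mother is the S built by S → S Conj S.

S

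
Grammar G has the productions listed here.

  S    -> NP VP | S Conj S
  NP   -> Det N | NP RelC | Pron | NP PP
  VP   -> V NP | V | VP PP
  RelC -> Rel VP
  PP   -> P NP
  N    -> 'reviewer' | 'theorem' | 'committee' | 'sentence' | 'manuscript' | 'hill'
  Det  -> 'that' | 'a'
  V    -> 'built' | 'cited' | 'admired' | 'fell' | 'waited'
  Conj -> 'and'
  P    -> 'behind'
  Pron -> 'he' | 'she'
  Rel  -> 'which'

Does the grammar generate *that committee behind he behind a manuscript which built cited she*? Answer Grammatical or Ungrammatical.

Grammatical

[S [NP [NP [NP [Det that] [N committee]] [PP [P behind] [NP [NP [Pron he]] [PP [P behind] [NP [Det a] [N manuscript]]]]]] [RelC [Rel which] [VP [V built]]]] [VP [V cited] [NP [Pron she]]]]
Every word is introduced by a lexical rule and the phrasal rules combine the resulting categories into a single S.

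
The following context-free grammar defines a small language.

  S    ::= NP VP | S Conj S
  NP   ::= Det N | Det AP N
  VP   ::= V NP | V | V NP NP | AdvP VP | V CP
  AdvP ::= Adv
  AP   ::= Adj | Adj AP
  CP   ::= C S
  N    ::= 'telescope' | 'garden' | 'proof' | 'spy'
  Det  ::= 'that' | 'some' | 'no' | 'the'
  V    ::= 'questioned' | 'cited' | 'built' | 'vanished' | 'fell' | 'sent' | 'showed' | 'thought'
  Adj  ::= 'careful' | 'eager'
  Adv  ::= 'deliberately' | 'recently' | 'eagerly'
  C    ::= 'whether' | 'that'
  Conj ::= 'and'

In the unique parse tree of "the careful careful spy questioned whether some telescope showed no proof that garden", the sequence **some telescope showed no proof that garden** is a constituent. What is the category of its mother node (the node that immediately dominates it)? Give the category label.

S
  NP
    Det: the
    AP
      Adj: careful
      AP
        Adj: careful
    N: spy
  VP
    V: questioned
    CP
      C: whether
      S
        NP
          Det: some
          N: telescope
        VP
          V: showed
          NP
            Det: no
            N: proof
          NP
            Det: that
            N: garden
The span 'some telescope showed no proof that garden' is the S node built by S → NP VP.
Its mother is the CP built by CP → C S.

CP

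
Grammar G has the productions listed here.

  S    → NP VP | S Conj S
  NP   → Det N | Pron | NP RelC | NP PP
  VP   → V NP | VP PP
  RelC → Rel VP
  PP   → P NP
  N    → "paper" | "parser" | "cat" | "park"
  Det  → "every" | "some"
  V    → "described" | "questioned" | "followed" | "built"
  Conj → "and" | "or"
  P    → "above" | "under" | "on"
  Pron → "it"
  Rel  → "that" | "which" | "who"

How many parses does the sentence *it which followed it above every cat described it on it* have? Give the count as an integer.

Two of the 6 distinct bracketings:
[S [NP [NP [Pron it]] [RelC [Rel which] [VP [V followed] [NP [NP [Pron it]] [PP [P above] [NP [Det every] [N cat]]]]]]] [VP [V described] [NP [NP [Pron it]] [PP [P on] [NP [Pron it]]]]]]
[S [NP [NP [Pron it]] [RelC [Rel which] [VP [V followed] [NP [NP [Pron it]] [PP [P above] [NP [Det every] [N cat]]]]]]] [VP [VP [V described] [NP [Pron it]]] [PP [P on] [NP [Pron it]]]]]
The difference turns on whether VP → VP PP is used at the relevant span, versus an alternative expansion of VP.

6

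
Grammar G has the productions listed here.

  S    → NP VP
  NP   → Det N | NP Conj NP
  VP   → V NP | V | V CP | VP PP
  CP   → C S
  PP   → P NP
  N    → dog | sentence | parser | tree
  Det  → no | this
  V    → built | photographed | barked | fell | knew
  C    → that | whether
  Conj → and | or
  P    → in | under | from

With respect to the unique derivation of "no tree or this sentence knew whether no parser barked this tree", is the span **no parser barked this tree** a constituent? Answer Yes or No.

Yes

[S [NP [NP [Det no] [N tree]] [Conj or] [NP [Det this] [N sentence]]] [VP [V knew] [CP [C whether] [S [NP [Det no] [N parser]] [VP [V barked] [NP [Det this] [N tree]]]]]]]
The words 'no parser barked this tree' are exhaustively dominated by a single S node (built by S → NP VP), so they form a constituent.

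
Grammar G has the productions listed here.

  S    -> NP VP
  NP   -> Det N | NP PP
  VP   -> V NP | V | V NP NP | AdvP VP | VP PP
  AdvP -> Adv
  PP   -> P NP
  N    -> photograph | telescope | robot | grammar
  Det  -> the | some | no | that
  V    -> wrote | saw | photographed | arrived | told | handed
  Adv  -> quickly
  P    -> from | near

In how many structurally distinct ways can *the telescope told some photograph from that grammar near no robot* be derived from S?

Two of the 5 distinct bracketings:
[S [NP [Det the] [N telescope]] [VP [V told] [NP [NP [Det some] [N photograph]] [PP [P from] [NP [NP [Det that] [N grammar]] [PP [P near] [NP [Det no] [N robot]]]]]]]]
[S [NP [Det the] [N telescope]] [VP [V told] [NP [NP [NP [Det some] [N photograph]] [PP [P from] [NP [Det that] [N grammar]]]] [PP [P near] [NP [Det no] [N robot]]]]]]
The trees differ in how a recursive rule is bracketed over the same span.

5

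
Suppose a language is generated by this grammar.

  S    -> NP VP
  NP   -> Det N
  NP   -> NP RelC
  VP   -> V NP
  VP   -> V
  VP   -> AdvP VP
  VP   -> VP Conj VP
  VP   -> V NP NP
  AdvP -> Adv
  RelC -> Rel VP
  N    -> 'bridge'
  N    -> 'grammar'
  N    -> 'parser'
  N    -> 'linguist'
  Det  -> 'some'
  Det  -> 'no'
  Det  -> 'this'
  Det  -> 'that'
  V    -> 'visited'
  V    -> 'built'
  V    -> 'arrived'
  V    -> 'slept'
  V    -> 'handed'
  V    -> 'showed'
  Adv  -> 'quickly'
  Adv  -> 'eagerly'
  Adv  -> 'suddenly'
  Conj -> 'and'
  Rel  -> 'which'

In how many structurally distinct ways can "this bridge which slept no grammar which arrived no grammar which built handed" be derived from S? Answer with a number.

Two of the 7 distinct bracketings:
[S [NP [NP [Det this] [N bridge]] [RelC [Rel which] [VP [V slept] [NP [NP [Det no] [N grammar]] [RelC [Rel which] [VP [V arrived] [NP [NP [Det no] [N grammar]] [RelC [Rel which] [VP [V built]]]]]]]]]] [VP [V handed]]]
[S [NP [NP [Det this] [N bridge]] [RelC [Rel which] [VP [V slept] [NP [NP [NP [Det no] [N grammar]] [RelC [Rel which] [VP [V arrived] [NP [Det no] [N grammar]]]]] [RelC [Rel which] [VP [V built]]]]]]] [VP [V handed]]]
The trees differ in how a recursive rule is bracketed over the same span.

7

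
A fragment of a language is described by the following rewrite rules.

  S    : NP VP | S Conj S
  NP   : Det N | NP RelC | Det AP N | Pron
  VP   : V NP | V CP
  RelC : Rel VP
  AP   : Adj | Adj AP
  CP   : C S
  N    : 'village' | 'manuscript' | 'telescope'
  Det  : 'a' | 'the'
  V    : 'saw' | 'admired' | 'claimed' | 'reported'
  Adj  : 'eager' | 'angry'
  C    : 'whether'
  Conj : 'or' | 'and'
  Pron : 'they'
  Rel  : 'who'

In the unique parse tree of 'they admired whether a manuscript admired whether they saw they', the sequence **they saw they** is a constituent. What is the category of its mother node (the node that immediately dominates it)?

[S [NP [Pron they]] [VP [V admired] [CP [C whether] [S [NP [Det a] [N manuscript]] [VP [V admired] [CP [C whether] [S [NP [Pron they]] [VP [V saw] [NP [Pron they]]]]]]]]]]
The span 'they saw they' is the S node built by S → NP VP.
Its mother is the CP built by CP → C S.

CP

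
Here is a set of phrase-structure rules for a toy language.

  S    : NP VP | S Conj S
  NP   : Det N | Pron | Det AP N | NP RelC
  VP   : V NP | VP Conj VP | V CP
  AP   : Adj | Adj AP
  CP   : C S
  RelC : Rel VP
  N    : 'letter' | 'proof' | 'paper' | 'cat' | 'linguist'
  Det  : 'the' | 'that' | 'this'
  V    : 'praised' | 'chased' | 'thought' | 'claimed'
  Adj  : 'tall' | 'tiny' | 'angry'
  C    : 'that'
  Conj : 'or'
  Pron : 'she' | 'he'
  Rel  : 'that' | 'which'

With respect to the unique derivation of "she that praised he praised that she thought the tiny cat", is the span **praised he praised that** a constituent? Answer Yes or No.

No

[S [NP [NP [Pron she]] [RelC [Rel that] [VP [V praised] [NP [Pron he]]]]] [VP [V praised] [CP [C that] [S [NP [Pron she]] [VP [V thought] [NP [Det the] [AP [Adj tiny]] [N cat]]]]]]]
The smallest constituent containing 'praised he praised that' is the S spanning 'she that praised he praised that she thought the tiny cat'; no single node in the tree dominates exactly the given words.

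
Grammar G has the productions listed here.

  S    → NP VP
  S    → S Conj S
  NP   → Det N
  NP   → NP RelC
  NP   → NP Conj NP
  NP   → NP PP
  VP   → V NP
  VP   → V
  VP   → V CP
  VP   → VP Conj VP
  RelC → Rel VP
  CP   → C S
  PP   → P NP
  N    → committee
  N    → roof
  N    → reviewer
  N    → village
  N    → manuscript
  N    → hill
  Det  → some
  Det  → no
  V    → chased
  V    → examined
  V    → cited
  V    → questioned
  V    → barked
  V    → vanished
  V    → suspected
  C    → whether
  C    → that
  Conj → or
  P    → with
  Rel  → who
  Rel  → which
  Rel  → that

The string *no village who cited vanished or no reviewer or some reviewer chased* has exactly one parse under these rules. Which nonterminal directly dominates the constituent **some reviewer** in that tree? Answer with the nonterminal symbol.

NP

S
  S
    NP
      NP
        Det: no
        N: village
      RelC
        Rel: who
        VP
          V: cited
    VP
      V: vanished
  Conj: or
  S
    NP
      NP
        Det: no
        N: reviewer
      Conj: or
      NP
        Det: some
        N: reviewer
    VP
      V: chased
The span 'some reviewer' is the NP node built by NP → Det N.
Its mother is the NP built by NP → NP Conj NP.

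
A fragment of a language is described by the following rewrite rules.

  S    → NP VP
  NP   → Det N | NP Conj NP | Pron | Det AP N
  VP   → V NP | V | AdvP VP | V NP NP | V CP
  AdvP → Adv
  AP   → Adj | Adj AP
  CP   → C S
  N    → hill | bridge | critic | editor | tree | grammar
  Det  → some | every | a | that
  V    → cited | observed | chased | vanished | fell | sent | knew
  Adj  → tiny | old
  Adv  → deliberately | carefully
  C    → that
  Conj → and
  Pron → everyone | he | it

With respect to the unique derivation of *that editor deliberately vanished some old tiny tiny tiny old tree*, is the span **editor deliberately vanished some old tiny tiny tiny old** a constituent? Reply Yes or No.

[S [NP [Det that] [N editor]] [VP [AdvP [Adv deliberately]] [VP [V vanished] [NP [Det some] [AP [Adj old] [AP [Adj tiny] [AP [Adj tiny] [AP [Adj tiny] [AP [Adj old]]]]]] [N tree]]]]]
The smallest constituent containing 'editor deliberately vanished some old tiny tiny tiny old' is the S spanning 'that editor deliberately vanished some old tiny tiny tiny old tree'; no single node in the tree dominates exactly the given words.

No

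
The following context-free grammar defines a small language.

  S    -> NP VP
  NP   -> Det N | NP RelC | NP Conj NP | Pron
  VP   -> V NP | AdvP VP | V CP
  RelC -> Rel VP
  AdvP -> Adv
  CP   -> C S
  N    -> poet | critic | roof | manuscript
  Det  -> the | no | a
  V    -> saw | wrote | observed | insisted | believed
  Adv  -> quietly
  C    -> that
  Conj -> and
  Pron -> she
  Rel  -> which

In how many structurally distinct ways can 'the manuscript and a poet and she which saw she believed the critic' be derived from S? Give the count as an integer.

5

Two of the 5 distinct bracketings:
[S [NP [NP [NP [Det the] [N manuscript]] [Conj and] [NP [NP [Det a] [N poet]] [Conj and] [NP [Pron she]]]] [RelC [Rel which] [VP [V saw] [NP [Pron she]]]]] [VP [V believed] [NP [Det the] [N critic]]]]
[S [NP [NP [NP [NP [Det the] [N manuscript]] [Conj and] [NP [Det a] [N poet]]] [Conj and] [NP [Pron she]]] [RelC [Rel which] [VP [V saw] [NP [Pron she]]]]] [VP [V believed] [NP [Det the] [N critic]]]]
The trees differ in how a recursive rule is bracketed over the same span.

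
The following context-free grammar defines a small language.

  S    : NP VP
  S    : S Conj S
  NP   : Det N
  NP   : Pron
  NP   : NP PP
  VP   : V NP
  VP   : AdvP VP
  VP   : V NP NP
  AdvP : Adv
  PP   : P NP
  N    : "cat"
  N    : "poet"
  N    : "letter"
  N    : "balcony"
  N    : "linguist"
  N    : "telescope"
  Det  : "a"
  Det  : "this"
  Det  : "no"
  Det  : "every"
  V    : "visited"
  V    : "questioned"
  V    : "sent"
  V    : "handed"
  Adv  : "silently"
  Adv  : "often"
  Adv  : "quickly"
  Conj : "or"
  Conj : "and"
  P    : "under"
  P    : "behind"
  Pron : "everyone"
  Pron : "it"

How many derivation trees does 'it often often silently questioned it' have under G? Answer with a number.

[S [NP [Pron it]] [VP [AdvP [Adv often]] [VP [AdvP [Adv often]] [VP [AdvP [Adv silently]] [VP [V questioned] [NP [Pron it]]]]]]]
No rule offers an alternative attachment or grouping for any span, so this is the only derivation.

1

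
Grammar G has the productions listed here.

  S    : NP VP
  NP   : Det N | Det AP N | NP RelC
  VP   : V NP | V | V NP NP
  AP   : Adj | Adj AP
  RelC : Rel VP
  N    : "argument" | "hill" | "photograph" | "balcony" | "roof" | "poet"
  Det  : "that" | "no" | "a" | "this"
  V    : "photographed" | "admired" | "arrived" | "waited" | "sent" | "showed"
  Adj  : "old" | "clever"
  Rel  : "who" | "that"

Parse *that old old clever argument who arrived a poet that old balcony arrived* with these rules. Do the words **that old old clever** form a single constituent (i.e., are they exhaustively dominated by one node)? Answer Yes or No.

No

[S [NP [NP [Det that] [AP [Adj old] [AP [Adj old] [AP [Adj clever]]]] [N argument]] [RelC [Rel who] [VP [V arrived] [NP [Det a] [N poet]] [NP [Det that] [AP [Adj old]] [N balcony]]]]] [VP [V arrived]]]
The smallest constituent containing 'that old old clever' is the NP spanning 'that old old clever argument'; no single node in the tree dominates exactly the given words.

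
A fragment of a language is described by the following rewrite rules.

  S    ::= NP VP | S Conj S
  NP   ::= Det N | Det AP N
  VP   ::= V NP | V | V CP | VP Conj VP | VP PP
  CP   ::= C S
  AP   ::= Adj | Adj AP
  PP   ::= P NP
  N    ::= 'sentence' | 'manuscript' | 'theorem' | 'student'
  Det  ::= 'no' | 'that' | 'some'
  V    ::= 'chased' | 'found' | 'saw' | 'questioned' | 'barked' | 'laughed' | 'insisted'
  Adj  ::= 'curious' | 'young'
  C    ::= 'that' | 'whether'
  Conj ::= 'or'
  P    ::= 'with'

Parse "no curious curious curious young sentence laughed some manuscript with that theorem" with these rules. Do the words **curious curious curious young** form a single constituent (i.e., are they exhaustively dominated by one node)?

Yes

[S [NP [Det no] [AP [Adj curious] [AP [Adj curious] [AP [Adj curious] [AP [Adj young]]]]] [N sentence]] [VP [VP [V laughed] [NP [Det some] [N manuscript]]] [PP [P with] [NP [Det that] [N theorem]]]]]
The words 'curious curious curious young' are exhaustively dominated by a single AP node (built by AP → Adj AP), so they form a constituent.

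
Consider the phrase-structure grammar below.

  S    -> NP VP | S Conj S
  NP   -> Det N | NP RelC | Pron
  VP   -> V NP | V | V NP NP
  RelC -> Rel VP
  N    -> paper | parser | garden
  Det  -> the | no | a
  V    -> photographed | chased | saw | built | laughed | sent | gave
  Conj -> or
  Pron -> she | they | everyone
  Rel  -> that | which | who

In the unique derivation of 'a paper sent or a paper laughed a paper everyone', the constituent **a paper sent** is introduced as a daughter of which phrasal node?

[S [S [NP [Det a] [N paper]] [VP [V sent]]] [Conj or] [S [NP [Det a] [N paper]] [VP [V laughed] [NP [Det a] [N paper]] [NP [Pron everyone]]]]]
The span 'a paper sent' is the S node built by S → NP VP.
Its mother is the S built by S → S Conj S.

S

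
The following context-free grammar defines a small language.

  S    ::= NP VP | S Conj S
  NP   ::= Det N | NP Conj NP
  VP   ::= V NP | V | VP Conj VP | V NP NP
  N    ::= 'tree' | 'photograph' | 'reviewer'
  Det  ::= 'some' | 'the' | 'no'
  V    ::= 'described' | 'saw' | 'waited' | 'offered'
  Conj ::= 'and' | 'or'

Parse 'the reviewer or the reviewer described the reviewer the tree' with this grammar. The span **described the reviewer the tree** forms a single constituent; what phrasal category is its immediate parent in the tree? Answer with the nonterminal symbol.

[S [NP [NP [Det the] [N reviewer]] [Conj or] [NP [Det the] [N reviewer]]] [VP [V described] [NP [Det the] [N reviewer]] [NP [Det the] [N tree]]]]
The span 'described the reviewer the tree' is the VP node built by VP → V NP NP.
Its mother is the S built by S → NP VP.

S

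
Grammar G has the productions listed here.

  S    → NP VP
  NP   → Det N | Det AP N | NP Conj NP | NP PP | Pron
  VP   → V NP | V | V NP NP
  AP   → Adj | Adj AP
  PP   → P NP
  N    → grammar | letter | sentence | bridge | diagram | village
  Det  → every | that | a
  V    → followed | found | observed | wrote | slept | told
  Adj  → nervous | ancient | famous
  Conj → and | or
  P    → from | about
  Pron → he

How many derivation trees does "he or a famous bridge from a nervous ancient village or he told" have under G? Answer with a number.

5

Two of the 5 distinct bracketings:
[S [NP [NP [Pron he]] [Conj or] [NP [NP [NP [Det a] [AP [Adj famous]] [N bridge]] [PP [P from] [NP [Det a] [AP [Adj nervous] [AP [Adj ancient]]] [N village]]]] [Conj or] [NP [Pron he]]]] [VP [V told]]]
[S [NP [NP [Pron he]] [Conj or] [NP [NP [Det a] [AP [Adj famous]] [N bridge]] [PP [P from] [NP [NP [Det a] [AP [Adj nervous] [AP [Adj ancient]]] [N village]] [Conj or] [NP [Pron he]]]]]] [VP [V told]]]
The trees differ in how a recursive rule is bracketed over the same span.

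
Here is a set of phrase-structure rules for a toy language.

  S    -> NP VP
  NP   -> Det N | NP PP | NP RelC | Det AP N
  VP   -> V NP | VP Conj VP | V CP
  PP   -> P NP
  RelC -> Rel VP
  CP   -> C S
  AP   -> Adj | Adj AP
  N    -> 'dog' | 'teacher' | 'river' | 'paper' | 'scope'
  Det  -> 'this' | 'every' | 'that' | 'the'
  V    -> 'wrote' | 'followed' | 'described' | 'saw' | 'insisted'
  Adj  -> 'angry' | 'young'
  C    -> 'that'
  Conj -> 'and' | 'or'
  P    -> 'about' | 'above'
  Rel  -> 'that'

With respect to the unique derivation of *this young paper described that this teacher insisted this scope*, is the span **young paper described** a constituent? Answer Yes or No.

No

[S [NP [Det this] [AP [Adj young]] [N paper]] [VP [V described] [CP [C that] [S [NP [Det this] [N teacher]] [VP [V insisted] [NP [Det this] [N scope]]]]]]]
The smallest constituent containing 'young paper described' is the S spanning 'this young paper described that this teacher insisted this scope'; no single node in the tree dominates exactly the given words.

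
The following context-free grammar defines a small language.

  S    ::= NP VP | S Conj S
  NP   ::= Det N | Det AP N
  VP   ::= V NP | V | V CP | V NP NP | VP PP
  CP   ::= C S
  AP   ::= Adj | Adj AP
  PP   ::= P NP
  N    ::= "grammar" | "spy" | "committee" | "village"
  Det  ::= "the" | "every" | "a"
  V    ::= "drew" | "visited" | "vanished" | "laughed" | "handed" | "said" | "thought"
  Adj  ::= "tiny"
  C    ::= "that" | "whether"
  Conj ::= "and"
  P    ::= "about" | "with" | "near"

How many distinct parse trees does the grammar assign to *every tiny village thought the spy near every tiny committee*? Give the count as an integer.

[S [NP [Det every] [AP [Adj tiny]] [N village]] [VP [VP [V thought] [NP [Det the] [N spy]]] [PP [P near] [NP [Det every] [AP [Adj tiny]] [N committee]]]]]
No rule offers an alternative attachment or grouping for any span, so this is the only derivation.

1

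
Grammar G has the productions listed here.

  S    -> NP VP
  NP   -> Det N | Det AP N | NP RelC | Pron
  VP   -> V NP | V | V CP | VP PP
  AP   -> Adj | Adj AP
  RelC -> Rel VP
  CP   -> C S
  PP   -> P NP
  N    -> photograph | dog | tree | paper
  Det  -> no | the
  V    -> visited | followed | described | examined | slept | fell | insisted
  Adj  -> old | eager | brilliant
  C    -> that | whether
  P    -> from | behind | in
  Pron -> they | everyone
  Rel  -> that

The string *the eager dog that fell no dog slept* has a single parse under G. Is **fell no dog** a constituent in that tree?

[S [NP [NP [Det the] [AP [Adj eager]] [N dog]] [RelC [Rel that] [VP [V fell] [NP [Det no] [N dog]]]]] [VP [V slept]]]
The words 'fell no dog' are exhaustively dominated by a single VP node (built by VP → V NP), so they form a constituent.

Yes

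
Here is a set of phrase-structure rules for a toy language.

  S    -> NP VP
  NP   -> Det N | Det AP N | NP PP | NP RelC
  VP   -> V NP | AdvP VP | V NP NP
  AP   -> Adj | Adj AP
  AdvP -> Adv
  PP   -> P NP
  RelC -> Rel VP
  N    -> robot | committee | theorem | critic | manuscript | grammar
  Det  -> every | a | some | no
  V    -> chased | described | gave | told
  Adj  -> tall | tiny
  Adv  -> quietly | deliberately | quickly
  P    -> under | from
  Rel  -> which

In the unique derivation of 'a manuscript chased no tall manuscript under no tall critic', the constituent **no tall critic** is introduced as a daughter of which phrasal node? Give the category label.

PP

[S [NP [Det a] [N manuscript]] [VP [V chased] [NP [NP [Det no] [AP [Adj tall]] [N manuscript]] [PP [P under] [NP [Det no] [AP [Adj tall]] [N critic]]]]]]
The span 'no tall critic' is the NP node built by NP → Det AP N.
Its mother is the PP built by PP → P NP.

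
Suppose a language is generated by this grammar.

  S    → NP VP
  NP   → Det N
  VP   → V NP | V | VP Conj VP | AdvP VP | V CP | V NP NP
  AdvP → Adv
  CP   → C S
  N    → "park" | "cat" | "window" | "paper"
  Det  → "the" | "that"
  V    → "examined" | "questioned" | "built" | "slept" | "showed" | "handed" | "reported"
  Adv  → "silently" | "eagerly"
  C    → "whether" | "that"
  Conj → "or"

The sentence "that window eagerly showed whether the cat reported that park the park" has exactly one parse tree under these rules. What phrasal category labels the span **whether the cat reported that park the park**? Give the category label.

CP

S
  NP
    Det: that
    N: window
  VP
    AdvP
      Adv: eagerly
    VP
      V: showed
      CP
        C: whether
        S
          NP
            Det: the
            N: cat
          VP
            V: reported
            NP
              Det: that
              N: park
            NP
              Det: the
              N: park
The span 'whether the cat reported that park the park' is the CP node built by CP → C S.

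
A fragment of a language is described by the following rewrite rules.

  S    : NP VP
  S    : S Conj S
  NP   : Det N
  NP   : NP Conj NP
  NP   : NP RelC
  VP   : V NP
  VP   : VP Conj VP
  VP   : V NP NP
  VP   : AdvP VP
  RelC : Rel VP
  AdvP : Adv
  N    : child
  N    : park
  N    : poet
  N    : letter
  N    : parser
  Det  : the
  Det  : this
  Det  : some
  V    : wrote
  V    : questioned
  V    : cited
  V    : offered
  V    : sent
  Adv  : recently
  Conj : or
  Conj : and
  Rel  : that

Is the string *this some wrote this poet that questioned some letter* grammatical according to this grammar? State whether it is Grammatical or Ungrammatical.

A Det word can never sit immediately before a Det word in any string this grammar generates, so the substring 'this some' rules out a derivation.

Ungrammatical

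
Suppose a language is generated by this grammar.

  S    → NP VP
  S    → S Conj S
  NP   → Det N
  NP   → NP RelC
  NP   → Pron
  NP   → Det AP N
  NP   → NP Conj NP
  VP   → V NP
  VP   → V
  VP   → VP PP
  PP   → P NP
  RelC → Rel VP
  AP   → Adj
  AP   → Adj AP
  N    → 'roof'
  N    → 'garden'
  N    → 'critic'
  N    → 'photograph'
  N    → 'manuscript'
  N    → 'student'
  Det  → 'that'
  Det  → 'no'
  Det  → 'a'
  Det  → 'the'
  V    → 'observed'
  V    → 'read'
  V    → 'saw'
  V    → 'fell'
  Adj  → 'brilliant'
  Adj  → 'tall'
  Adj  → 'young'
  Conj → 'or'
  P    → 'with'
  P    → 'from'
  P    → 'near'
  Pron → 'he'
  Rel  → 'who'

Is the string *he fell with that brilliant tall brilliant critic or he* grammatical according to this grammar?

Grammatical

S
  NP
    Pron: he
  VP
    VP
      V: fell
    PP
      P: with
      NP
        NP
          Det: that
          AP
            Adj: brilliant
            AP
              Adj: tall
              AP
                Adj: brilliant
          N: critic
        Conj: or
        NP
          Pron: he
Every word is introduced by a lexical rule and the phrasal rules combine the resulting categories into a single S.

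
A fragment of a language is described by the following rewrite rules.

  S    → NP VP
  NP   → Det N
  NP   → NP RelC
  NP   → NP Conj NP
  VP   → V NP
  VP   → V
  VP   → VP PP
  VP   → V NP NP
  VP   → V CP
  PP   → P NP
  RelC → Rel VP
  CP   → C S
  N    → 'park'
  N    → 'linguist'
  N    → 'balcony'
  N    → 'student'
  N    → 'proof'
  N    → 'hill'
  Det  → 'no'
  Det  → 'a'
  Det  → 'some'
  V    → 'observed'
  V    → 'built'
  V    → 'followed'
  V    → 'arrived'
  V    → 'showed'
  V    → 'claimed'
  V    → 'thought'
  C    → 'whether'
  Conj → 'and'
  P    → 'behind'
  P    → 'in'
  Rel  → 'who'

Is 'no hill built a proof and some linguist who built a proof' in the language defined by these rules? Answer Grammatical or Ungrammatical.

[S [NP [Det no] [N hill]] [VP [V built] [NP [NP [NP [Det a] [N proof]] [Conj and] [NP [Det some] [N linguist]]] [RelC [Rel who] [VP [V built] [NP [Det a] [N proof]]]]]]]
Each bracket corresponds to one application of a listed rule, so the string is derivable from S.

Grammatical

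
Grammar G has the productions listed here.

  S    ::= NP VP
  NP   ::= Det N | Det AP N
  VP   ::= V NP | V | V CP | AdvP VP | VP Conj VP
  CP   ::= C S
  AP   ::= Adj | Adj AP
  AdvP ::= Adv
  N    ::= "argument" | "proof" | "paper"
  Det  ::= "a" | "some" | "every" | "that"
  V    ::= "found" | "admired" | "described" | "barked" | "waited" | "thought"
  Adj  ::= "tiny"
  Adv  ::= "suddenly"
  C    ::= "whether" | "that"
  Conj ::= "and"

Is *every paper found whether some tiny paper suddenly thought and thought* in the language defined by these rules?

Grammatical

S
  NP
    Det: every
    N: paper
  VP
    V: found
    CP
      C: whether
      S
        NP
          Det: some
          AP
            Adj: tiny
          N: paper
        VP
          AdvP
            Adv: suddenly
          VP
            VP
              V: thought
            Conj: and
            VP
              V: thought
Every word is introduced by a lexical rule and the phrasal rules combine the resulting categories into a single S.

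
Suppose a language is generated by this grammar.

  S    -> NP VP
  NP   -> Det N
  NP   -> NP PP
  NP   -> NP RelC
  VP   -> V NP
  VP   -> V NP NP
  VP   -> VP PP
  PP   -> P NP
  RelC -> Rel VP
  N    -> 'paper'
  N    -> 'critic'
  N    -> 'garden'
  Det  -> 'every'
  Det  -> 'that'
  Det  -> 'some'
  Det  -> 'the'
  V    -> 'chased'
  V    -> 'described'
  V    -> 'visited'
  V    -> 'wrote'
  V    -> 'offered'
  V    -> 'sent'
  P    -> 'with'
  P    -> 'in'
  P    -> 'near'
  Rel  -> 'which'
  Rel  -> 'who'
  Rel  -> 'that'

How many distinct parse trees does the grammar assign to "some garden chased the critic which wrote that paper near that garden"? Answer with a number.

4

Two of the 4 distinct bracketings:
[S [NP [Det some] [N garden]] [VP [V chased] [NP [NP [NP [Det the] [N critic]] [RelC [Rel which] [VP [V wrote] [NP [Det that] [N paper]]]]] [PP [P near] [NP [Det that] [N garden]]]]]]
[S [NP [Det some] [N garden]] [VP [V chased] [NP [NP [Det the] [N critic]] [RelC [Rel which] [VP [V wrote] [NP [NP [Det that] [N paper]] [PP [P near] [NP [Det that] [N garden]]]]]]]]]
The trees differ in how a recursive rule is bracketed over the same span.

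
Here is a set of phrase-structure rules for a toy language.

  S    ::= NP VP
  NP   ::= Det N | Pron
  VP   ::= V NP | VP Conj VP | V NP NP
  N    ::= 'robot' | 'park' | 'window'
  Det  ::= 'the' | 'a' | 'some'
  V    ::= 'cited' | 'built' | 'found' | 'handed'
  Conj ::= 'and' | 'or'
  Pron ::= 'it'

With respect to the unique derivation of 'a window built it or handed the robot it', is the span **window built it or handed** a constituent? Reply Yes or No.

No

[S [NP [Det a] [N window]] [VP [VP [V built] [NP [Pron it]]] [Conj or] [VP [V handed] [NP [Det the] [N robot]] [NP [Pron it]]]]]
The smallest constituent containing 'window built it or handed' is the S spanning 'a window built it or handed the robot it'; no single node in the tree dominates exactly the given words.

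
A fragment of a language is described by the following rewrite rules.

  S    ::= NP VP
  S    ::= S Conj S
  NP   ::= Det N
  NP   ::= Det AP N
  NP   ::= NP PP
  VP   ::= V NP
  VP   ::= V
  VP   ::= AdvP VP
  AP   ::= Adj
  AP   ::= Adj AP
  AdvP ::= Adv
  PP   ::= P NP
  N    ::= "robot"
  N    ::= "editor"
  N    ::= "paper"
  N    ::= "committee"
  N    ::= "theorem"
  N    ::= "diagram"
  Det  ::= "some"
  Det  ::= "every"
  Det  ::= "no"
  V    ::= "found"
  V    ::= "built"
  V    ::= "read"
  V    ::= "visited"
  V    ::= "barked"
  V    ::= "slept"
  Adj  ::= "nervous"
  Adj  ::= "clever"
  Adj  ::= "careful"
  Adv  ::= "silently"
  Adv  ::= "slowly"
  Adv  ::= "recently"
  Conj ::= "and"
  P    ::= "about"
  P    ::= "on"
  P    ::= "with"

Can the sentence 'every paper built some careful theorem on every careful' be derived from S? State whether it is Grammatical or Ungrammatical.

For S → NP VP, the only prefix that parses as NP is 'every paper', but the remainder 'built some careful theorem on every careful' is not a VP under these rules. The alternative S rule S → S Conj S likewise has no satisfying split.

Ungrammatical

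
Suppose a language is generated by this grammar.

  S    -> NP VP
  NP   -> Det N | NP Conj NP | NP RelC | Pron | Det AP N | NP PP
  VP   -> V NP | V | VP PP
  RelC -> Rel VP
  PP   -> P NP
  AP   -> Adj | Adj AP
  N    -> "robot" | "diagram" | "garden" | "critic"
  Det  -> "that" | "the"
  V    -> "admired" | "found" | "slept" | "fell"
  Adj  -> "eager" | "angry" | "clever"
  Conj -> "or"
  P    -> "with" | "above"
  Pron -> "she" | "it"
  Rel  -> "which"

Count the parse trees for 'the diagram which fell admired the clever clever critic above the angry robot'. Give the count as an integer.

The two bracketings:
[S [NP [NP [Det the] [N diagram]] [RelC [Rel which] [VP [V fell]]]] [VP [V admired] [NP [NP [Det the] [AP [Adj clever] [AP [Adj clever]]] [N critic]] [PP [P above] [NP [Det the] [AP [Adj angry]] [N robot]]]]]]
[S [NP [NP [Det the] [N diagram]] [RelC [Rel which] [VP [V fell]]]] [VP [VP [V admired] [NP [Det the] [AP [Adj clever] [AP [Adj clever]]] [N critic]]] [PP [P above] [NP [Det the] [AP [Adj angry]] [N robot]]]]]
The difference turns on whether NP → NP PP is used at the relevant span, versus an alternative expansion of NP.

2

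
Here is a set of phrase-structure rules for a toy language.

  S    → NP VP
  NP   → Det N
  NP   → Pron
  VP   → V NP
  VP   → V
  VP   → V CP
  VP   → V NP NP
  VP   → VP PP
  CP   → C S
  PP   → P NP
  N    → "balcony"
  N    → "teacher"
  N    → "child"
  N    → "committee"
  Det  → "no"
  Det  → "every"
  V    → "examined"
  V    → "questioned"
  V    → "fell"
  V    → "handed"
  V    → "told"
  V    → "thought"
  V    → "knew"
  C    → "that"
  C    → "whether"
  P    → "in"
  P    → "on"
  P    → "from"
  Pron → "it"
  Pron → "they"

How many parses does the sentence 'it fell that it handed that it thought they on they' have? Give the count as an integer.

Two of the 3 distinct bracketings:
[S [NP [Pron it]] [VP [V fell] [CP [C that] [S [NP [Pron it]] [VP [V handed] [CP [C that] [S [NP [Pron it]] [VP [VP [V thought] [NP [Pron they]]] [PP [P on] [NP [Pron they]]]]]]]]]]]
[S [NP [Pron it]] [VP [V fell] [CP [C that] [S [NP [Pron it]] [VP [VP [V handed] [CP [C that] [S [NP [Pron it]] [VP [V thought] [NP [Pron they]]]]]] [PP [P on] [NP [Pron they]]]]]]]]
The trees differ in how a recursive rule is bracketed over the same span.

3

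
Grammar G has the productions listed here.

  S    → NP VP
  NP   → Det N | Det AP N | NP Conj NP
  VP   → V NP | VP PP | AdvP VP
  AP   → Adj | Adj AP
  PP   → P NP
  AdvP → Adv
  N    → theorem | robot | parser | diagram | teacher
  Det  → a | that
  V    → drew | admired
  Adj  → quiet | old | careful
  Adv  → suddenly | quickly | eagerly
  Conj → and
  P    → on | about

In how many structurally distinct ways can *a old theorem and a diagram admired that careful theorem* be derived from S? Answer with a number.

[S [NP [NP [Det a] [AP [Adj old]] [N theorem]] [Conj and] [NP [Det a] [N diagram]]] [VP [V admired] [NP [Det that] [AP [Adj careful]] [N theorem]]]]
No rule offers an alternative attachment or grouping for any span, so this is the only derivation.

1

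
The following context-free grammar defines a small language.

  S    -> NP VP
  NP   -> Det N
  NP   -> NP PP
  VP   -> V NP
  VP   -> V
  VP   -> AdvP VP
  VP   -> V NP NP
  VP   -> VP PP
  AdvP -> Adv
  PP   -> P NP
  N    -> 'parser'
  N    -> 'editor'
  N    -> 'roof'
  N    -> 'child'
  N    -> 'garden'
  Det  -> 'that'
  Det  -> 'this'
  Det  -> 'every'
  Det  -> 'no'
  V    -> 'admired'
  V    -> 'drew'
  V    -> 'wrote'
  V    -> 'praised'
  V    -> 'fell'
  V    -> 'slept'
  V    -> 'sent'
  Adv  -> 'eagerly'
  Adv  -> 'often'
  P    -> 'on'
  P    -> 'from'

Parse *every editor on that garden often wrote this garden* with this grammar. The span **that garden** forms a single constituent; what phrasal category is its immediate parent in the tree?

S
  NP
    NP
      Det: every
      N: editor
    PP
      P: on
      NP
        Det: that
        N: garden
  VP
    AdvP
      Adv: often
    VP
      V: wrote
      NP
        Det: this
        N: garden
The span 'that garden' is the NP node built by NP → Det N.
Its mother is the PP built by PP → P NP.

PP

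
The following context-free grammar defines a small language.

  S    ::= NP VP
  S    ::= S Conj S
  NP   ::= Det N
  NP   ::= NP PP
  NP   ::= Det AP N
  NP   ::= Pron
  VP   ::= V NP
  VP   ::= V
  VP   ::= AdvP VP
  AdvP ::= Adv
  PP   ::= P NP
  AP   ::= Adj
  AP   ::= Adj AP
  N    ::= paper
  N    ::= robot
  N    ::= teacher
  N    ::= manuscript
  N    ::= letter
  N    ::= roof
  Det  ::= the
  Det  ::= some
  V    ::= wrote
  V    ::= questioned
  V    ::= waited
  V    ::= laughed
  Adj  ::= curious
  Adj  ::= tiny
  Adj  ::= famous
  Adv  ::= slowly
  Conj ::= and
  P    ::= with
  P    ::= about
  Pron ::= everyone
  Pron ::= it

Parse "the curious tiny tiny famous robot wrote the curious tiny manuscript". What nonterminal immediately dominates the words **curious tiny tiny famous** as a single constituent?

S
  NP
    Det: the
    AP
      Adj: curious
      AP
        Adj: tiny
        AP
          Adj: tiny
          AP
            Adj: famous
    N: robot
  VP
    V: wrote
    NP
      Det: the
      AP
        Adj: curious
        AP
          Adj: tiny
      N: manuscript
The span 'curious tiny tiny famous' is the AP node built by AP → Adj AP.

AP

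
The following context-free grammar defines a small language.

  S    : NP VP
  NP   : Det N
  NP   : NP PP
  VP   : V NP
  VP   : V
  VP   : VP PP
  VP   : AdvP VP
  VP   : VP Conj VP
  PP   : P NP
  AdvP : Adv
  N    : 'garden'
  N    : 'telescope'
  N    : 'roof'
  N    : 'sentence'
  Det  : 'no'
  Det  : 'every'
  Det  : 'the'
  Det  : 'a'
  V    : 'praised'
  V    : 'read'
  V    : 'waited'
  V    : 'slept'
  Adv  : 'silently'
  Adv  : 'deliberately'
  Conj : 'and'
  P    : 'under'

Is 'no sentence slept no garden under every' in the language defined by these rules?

Ungrammatical

For S → NP VP, the only prefix that parses as NP is 'no sentence', but the remainder 'slept no garden under every' is not a VP under these rules.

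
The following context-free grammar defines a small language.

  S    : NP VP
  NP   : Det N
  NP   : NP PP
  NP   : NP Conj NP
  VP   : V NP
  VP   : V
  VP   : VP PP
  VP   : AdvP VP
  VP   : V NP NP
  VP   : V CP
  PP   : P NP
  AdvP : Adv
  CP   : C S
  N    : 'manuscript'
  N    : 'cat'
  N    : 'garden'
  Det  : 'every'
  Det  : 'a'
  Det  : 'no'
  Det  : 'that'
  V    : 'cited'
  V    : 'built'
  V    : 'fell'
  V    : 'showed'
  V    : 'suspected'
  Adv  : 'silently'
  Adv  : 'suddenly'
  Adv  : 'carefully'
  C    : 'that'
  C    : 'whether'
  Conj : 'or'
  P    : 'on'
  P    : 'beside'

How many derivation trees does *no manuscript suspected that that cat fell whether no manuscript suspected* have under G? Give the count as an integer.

[S [NP [Det no] [N manuscript]] [VP [V suspected] [CP [C that] [S [NP [Det that] [N cat]] [VP [V fell] [CP [C whether] [S [NP [Det no] [N manuscript]] [VP [V suspected]]]]]]]]]
No rule offers an alternative attachment or grouping for any span, so this is the only derivation.

1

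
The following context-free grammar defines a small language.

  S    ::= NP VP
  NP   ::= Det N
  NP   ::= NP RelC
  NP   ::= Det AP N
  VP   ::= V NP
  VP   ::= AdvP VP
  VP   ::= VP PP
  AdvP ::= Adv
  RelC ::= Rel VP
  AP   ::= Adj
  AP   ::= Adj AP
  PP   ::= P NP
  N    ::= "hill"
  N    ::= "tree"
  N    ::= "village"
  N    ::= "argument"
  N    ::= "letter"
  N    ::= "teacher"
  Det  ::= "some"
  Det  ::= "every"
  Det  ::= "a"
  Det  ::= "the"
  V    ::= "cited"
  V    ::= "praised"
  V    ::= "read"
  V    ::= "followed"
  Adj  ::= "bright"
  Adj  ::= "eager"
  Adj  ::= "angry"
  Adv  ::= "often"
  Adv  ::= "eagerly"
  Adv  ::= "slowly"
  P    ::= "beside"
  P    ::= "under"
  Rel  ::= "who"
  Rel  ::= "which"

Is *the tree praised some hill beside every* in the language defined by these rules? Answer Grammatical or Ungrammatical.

Ungrammatical

For S → NP VP, the only prefix that parses as NP is 'the tree', but the remainder 'praised some hill beside every' is not a VP under these rules.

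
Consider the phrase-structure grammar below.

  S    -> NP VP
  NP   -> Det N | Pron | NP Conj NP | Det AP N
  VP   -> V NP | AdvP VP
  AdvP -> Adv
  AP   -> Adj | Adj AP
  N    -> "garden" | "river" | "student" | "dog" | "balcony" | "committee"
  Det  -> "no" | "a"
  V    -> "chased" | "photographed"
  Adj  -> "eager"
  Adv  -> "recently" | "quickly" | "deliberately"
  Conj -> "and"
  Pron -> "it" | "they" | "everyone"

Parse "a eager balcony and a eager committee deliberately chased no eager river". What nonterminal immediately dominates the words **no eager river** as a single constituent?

S
  NP
    NP
      Det: a
      AP
        Adj: eager
      N: balcony
    Conj: and
    NP
      Det: a
      AP
        Adj: eager
      N: committee
  VP
    AdvP
      Adv: deliberately
    VP
      V: chased
      NP
        Det: no
        AP
          Adj: eager
        N: river
The span 'no eager river' is the NP node built by NP → Det AP N.

NP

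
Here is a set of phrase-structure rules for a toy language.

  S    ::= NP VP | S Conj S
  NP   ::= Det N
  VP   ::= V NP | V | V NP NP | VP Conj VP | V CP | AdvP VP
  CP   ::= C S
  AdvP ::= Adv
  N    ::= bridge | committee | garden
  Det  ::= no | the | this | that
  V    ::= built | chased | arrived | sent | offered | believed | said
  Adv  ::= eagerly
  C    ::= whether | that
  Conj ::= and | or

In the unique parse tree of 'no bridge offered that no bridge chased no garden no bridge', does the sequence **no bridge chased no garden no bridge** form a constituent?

[S [NP [Det no] [N bridge]] [VP [V offered] [CP [C that] [S [NP [Det no] [N bridge]] [VP [V chased] [NP [Det no] [N garden]] [NP [Det no] [N bridge]]]]]]]
The words 'no bridge chased no garden no bridge' are exhaustively dominated by a single S node (built by S → NP VP), so they form a constituent.

Yes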